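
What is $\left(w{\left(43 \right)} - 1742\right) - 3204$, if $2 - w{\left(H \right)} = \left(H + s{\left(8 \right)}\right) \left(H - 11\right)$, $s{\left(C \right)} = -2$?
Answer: $-6256$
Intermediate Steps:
$w{\left(H \right)} = 2 - \left(-11 + H\right) \left(-2 + H\right)$ ($w{\left(H \right)} = 2 - \left(H - 2\right) \left(H - 11\right) = 2 - \left(-2 + H\right) \left(-11 + H\right) = 2 - \left(-11 + H\right) \left(-2 + H\right)$)
$\left(w{\left(43 \right)} - 1742\right) - 3204 = \left(\left(-20 - 43^{2} + 13 \cdot 43\right) - 1742\right) - 3204 = \left(\left(-20 - 1849 + 559\right) - 1742\right) - 3204 = \left(-1310 - 1742\right) - 3204 = -3052 - 3204 = -6256$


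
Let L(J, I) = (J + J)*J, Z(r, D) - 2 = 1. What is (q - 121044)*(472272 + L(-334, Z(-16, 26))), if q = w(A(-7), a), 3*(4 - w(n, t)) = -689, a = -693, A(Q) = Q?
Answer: -252028718504/3 ≈ -8.4010e+10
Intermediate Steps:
Z(r, D) = 3 (Z(r, D) = 2 + 1 = 3)
L(J, I) = 2*J² (L(J, I) = (2*J)*J = 2*J²)
w(n, t) = 701/3 (w(n, t) = 4 - ⅓*(-689) = 4 + 689/3 = 701/3)
q = 701/3 ≈ 233.67
(q - 121044)*(472272 + L(-334, Z(-16, 26))) = (701/3 - 121044)*(472272 + 2*(-334)²) = -362431*(472272 + 2*111556)/3 = -362431*(472272 + 223112)/3 = -362431/3*695384 = -252028718504/3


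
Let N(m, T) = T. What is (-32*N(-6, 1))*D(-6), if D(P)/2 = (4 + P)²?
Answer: -256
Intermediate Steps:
D(P) = 2*(4 + P)²
(-32*N(-6, 1))*D(-6) = (-32*1)*(2*(4 - 6)²) = -64*(-2)² = -64*4 = -32*8 = -256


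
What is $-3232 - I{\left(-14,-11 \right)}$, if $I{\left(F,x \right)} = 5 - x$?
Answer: $-3248$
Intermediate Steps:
$-3232 - I{\left(-14,-11 \right)} = -3232 - \left(5 - -11\right) = -3232 - \left(5 + 11\right) = -3232 - 16 = -3248$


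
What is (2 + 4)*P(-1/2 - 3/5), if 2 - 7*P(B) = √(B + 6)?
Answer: 12/7 - 3*√10/5 ≈ -0.18308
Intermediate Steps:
P(B) = 2/7 - √(6 + B)/7 (P(B) = 2/7 - √(B + 6)/7 = 2/7 - √(6 + B)/7)
(2 + 4)*P(-1/2 - 3/5) = (2 + 4)*(2/7 - √(6 + (-1/2 - 3/5))/7) = 6*(2/7 - √(6 + (-1*½ - 3*⅕))/7) = 6*(2/7 - √(6 + (-½ - ⅗))/7) = 6*(2/7 - √(6 - 11/10)/7) = 6*(2/7 - √10/10) = 12/7 - 3*√10/5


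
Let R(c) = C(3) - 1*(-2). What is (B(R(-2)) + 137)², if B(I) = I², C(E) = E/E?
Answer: 21316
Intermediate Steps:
C(E) = 1
R(c) = 3 (R(c) = 1 - 1*(-2) = 1 + 2 = 3)
(B(R(-2)) + 137)² = (3² + 137)² = (9 + 137)² = 146² = 21316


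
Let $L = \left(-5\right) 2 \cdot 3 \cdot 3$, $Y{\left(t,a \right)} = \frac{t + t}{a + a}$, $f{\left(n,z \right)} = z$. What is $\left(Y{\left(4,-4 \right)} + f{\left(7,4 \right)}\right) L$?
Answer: $-270$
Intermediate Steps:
$Y{\left(t,a \right)} = \frac{t}{a}$ ($Y{\left(t,a \right)} = \frac{2 t}{2 a} = 2 t \frac{1}{2 a} = \frac{t}{a}$)
$L = -90$ ($L = \left(-10\right) 9 = -90$)
$\left(Y{\left(4,-4 \right)} + f{\left(7,4 \right)}\right) L = \left(\frac{4}{-4} + 4\right) \left(-90\right) = \left(4 \left(- \frac{1}{4}\right) + 4\right) \left(-90\right) = \left(-1 + 4\right) \left(-90\right) = 3 \left(-90\right) = -270$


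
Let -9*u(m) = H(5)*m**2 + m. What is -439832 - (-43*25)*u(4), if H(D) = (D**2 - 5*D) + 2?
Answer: -444132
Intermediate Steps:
H(D) = 2 + D**2 - 5*D
u(m) = -2*m**2/9 - m/9 (u(m) = -((2 + 5**2 - 5*5)*m**2 + m)/9 = -((2 + 25 - 25)*m**2 + m)/9 = -(2*m**2 + m)/9 = -(m + 2*m**2)/9 = -2*m**2/9 - m/9)
-439832 - (-43*25)*u(4) = -439832 - (-43*25)*(-1/9*4*(1 + 2*4)) = -439832 - (-1075)*(-1/9*4*(1 + 8)) = -439832 - (-1075)*(-1/9*4*9) = -439832 - (-1075)*(-4) = -439832 - 1*4300 = -439832 - 4300 = -444132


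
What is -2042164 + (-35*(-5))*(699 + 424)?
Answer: -1845639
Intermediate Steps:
-2042164 + (-35*(-5))*(699 + 424) = -2042164 + 175*1123 = -2042164 + 196525 = -1845639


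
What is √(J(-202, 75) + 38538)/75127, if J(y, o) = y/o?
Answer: 2*√2167611/1126905 ≈ 0.0026130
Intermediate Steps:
√(J(-202, 75) + 38538)/75127 = √(-202/75 + 38538)/75127 = √(-202*1/75 + 38538)*(1/75127) = √(-202/75 + 38538)*(1/75127) = √(2890148/75)*(1/75127) = (2*√2167611/15)*(1/75127) = 2*√2167611/1126905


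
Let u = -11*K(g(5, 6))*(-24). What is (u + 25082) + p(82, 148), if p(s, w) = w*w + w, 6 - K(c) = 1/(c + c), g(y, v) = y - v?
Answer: 48850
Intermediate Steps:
K(c) = 6 - 1/(2*c) (K(c) = 6 - 1/(c + c) = 6 - 1/(2*c))
p(s, w) = w + w² (p(s, w) = w² + w = w + w²)
u = 1716 (u = -11*(6 - 1/(2*(5 - 1*6)))*(-24) = -11*(6 - 1/(2*(5 - 6)))*(-24) = -11*(6 - ½/(-1))*(-24) = -11*(6 - ½*(-1))*(-24) = -11*(6 + ½)*(-24) = -11*13/2*(-24) = -143/2*(-24) = 1716)
(u + 25082) + p(82, 148) = (1716 + 25082) + 148*(1 + 148) = 26798 + 148*149 = 26798 + 22052 = 48850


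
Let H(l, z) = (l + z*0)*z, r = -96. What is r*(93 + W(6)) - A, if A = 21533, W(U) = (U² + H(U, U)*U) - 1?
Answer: -54557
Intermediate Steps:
H(l, z) = l*z (H(l, z) = (l + 0)*z = l*z)
W(U) = -1 + U² + U³ (W(U) = (U² + (U*U)*U) - 1 = (U² + U²*U) - 1 = (U² + U³) - 1 = -1 + U² + U³)
r*(93 + W(6)) - A = -96*(93 + (-1 + 6² + 6³)) - 1*21533 = -96*(93 + (-1 + 36 + 216)) - 21533 = -96*(93 + 251) - 21533 = -96*344 - 21533 = -33024 - 21533 = -54557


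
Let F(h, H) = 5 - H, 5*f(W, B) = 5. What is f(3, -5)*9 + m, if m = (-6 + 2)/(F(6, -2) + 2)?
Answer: 77/9 ≈ 8.5556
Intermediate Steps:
f(W, B) = 1 (f(W, B) = (⅕)*5 = 1)
m = -4/9 (m = (-6 + 2)/((5 - 1*(-2)) + 2) = -4/((5 + 2) + 2) = -4/(7 + 2) = -4/9 ≈ -0.44444)
f(3, -5)*9 + m = 1*9 - 4/9 = 9 - 4/9 = 77/9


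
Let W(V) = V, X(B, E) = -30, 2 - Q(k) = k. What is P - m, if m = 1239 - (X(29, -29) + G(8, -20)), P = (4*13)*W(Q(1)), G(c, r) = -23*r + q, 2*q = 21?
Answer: -1493/2 ≈ -746.50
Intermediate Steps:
q = 21/2 (q = (½)*21 = 21/2 ≈ 10.500)
Q(k) = 2 - k
G(c, r) = 21/2 - 23*r (G(c, r) = -23*r + 21/2 = 21/2 - 23*r)
P = 52 (P = (4*13)*(2 - 1*1) = 52*(2 - 1) = 52*1 = 52)
m = 1597/2 (m = 1239 - (-30 + (21/2 - 23*(-20))) = 1239 - (-30 + (21/2 + 460)) = 1239 - (-30 + 941/2) = 1239 - 1*881/2 = 1239 - 881/2 = 1597/2 ≈ 798.50)
P - m = 52 - 1*1597/2 = 52 - 1597/2 = -1493/2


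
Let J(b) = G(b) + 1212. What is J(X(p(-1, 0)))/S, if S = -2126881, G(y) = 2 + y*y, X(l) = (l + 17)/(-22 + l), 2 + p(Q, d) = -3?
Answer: -98350/172277361 ≈ -0.00057088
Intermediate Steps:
p(Q, d) = -5 (p(Q, d) = -2 - 3 = -5)
X(l) = (17 + l)/(-22 + l)
G(y) = 2 + y**2
J(b) = 1214 + b**2 (J(b) = (2 + b**2) + 1212 = 1214 + b**2)
J(X(p(-1, 0)))/S = (1214 + ((17 - 5)/(-22 - 5))**2)/(-2126881) = (1214 + (12/(-27))**2)*(-1/2126881) = (1214 + (-1/27*12)**2)*(-1/2126881) = (1214 + (-4/9)**2)*(-1/2126881) = (1214 + 16/81)*(-1/2126881) = (98350/81)*(-1/2126881) = -98350/172277361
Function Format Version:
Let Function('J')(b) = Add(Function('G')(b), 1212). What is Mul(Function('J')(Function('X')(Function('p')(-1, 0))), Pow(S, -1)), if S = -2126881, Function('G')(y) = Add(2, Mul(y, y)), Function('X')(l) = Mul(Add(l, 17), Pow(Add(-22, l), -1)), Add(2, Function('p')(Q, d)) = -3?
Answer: Rational(-98350, 172277361) ≈ -0.00057088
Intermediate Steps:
Function('p')(Q, d) = -5 (Function('p')(Q, d) = Add(-2, -3) = -5)
Function('X')(l) = Mul(Pow(Add(-22, l), -1), Add(17, l)) (Function('X')(l) = Mul(Add(17, l), Pow(Add(-22, l), -1)) = Mul(Pow(Add(-22, l), -1), Add(17, l)))
Function('G')(y) = Add(2, Pow(y, 2))
Function('J')(b) = Add(1214, Pow(b, 2)) (Function('J')(b) = Add(Add(2, Pow(b, 2)), 1212) = Add(1214, Pow(b, 2)))
Mul(Function('J')(Function('X')(Function('p')(-1, 0))), Pow(S, -1)) = Mul(Add(1214, Pow(Mul(Pow(Add(-22, -5), -1), Add(17, -5)), 2)), Pow(-2126881, -1)) = Mul(Add(1214, Pow(Mul(Pow(-27, -1), 12), 2)), Rational(-1, 2126881)) = Mul(Add(1214, Pow(Mul(Rational(-1, 27), 12), 2)), Rational(-1, 2126881)) = Mul(Add(1214, Pow(Rational(-4, 9), 2)), Rational(-1, 2126881)) = Mul(Add(1214, Rational(16, 81)), Rational(-1, 2126881)) = Mul(Rational(98350, 81), Rational(-1, 2126881)) = Rational(-98350, 172277361)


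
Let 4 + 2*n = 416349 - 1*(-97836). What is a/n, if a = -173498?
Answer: -346996/514181 ≈ -0.67485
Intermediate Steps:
n = 514181/2 (n = -2 + (416349 - 1*(-97836))/2 = -2 + (416349 + 97836)/2 = -2 + (½)*514185 = -2 + 514185/2 = 514181/2 ≈ 2.5709e+5)
a/n = -173498/514181/2 = -173498*2/514181 = -346996/514181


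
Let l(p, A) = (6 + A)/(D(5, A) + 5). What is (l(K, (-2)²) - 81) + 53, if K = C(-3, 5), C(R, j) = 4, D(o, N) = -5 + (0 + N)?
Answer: -51/2 ≈ -25.500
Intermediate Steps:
D(o, N) = -5 + N
K = 4
l(p, A) = (6 + A)/A (l(p, A) = (6 + A)/((-5 + A) + 5) = (6 + A)/A)
(l(K, (-2)²) - 81) + 53 = ((6 + (-2)²)/((-2)²) - 81) + 53 = ((6 + 4)/4 - 81) + 53 = ((¼)*10 - 81) + 53 = (5/2 - 81) + 53 = -157/2 + 53 = -51/2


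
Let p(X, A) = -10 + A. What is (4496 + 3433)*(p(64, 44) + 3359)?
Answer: 26903097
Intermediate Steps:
(4496 + 3433)*(p(64, 44) + 3359) = (4496 + 3433)*((-10 + 44) + 3359) = 7929*(34 + 3359) = 7929*3393 = 26903097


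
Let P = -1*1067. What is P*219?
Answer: -233673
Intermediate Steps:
P = -1067
P*219 = -1067*219 = -233673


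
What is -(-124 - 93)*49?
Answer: 10633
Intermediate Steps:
-(-124 - 93)*49 = -(-217)*49 = -1*(-10633) = 10633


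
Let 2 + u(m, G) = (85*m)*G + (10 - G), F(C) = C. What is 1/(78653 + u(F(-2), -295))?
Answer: 1/129106 ≈ 7.7456e-6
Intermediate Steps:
u(m, G) = 8 - G + 85*G*m (u(m, G) = -2 + ((85*m)*G + (10 - G)) = -2 + (85*G*m + (10 - G)) = -2 + (10 - G + 85*G*m) = 8 - G + 85*G*m)
1/(78653 + u(F(-2), -295)) = 1/(78653 + (8 - 1*(-295) + 85*(-295)*(-2))) = 1/(78653 + (8 + 295 + 50150)) = 1/(78653 + 50453) = 1/129106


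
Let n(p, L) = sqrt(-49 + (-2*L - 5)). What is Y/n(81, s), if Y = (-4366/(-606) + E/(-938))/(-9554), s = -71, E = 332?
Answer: -973529*sqrt(22)/59738372232 ≈ -7.6438e-5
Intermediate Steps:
n(p, L) = sqrt(-54 - 2*L) (n(p, L) = sqrt(-49 + (-5 - 2*L)) = sqrt(-54 - 2*L))
Y = -973529/1357690278 (Y = (-4366/(-606) + 332/(-938))/(-9554) = (-4366*(-1/606) + 332*(-1/938))*(-1/9554) = (2183/303 - 166/469)*(-1/9554) = (973529/142107)*(-1/9554) = -973529/1357690278 ≈ -0.00071705)
Y/n(81, s) = -973529/(1357690278*sqrt(-54 - 2*(-71))) = -973529/(1357690278*sqrt(-54 + 142)) = -973529*sqrt(22)/44/1357690278 = -973529*sqrt(22)/59738372232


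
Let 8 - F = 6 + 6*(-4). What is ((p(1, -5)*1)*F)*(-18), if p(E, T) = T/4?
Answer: 585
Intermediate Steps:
F = 26 (F = 8 - (6 + 6*(-4)) = 8 - (6 - 24) = 8 - 1*(-18) = 8 + 18 = 26)
p(E, T) = T/4 (p(E, T) = T*(¼) = T/4)
((p(1, -5)*1)*F)*(-18) = ((((¼)*(-5))*1)*26)*(-18) = (-5/4*1*26)*(-18) = -5/4*26*(-18) = -65/2*(-18) = 585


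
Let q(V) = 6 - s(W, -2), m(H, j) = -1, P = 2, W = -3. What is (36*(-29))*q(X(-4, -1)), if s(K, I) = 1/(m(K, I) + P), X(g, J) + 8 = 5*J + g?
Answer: -5220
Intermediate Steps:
X(g, J) = -8 + g + 5*J (X(g, J) = -8 + (5*J + g) = -8 + (g + 5*J) = -8 + g + 5*J)
s(K, I) = 1 (s(K, I) = 1/(-1 + 2) = 1/1 = 1)
q(V) = 5 (q(V) = 6 - 1*1 = 6 - 1 = 5)
(36*(-29))*q(X(-4, -1)) = (36*(-29))*5 = -1044*5 = -5220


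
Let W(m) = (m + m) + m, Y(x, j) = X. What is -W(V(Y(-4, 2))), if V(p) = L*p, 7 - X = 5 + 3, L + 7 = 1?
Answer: -18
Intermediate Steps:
L = -6 (L = -7 + 1 = -6)
X = -1 (X = 7 - (5 + 3) = 7 - 1*8 = 7 - 8 = -1)
Y(x, j) = -1
V(p) = -6*p
W(m) = 3*m (W(m) = 2*m + m = 3*m)
-W(V(Y(-4, 2))) = -3*(-6*(-1)) = -3*6 = -1*18 = -18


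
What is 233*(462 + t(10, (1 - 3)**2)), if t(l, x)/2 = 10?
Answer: 112306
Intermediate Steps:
t(l, x) = 20 (t(l, x) = 2*10 = 20)
233*(462 + t(10, (1 - 3)**2)) = 233*(462 + 20) = 233*482 = 112306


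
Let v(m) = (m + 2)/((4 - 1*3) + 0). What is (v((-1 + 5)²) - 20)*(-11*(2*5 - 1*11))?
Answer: -22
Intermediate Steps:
v(m) = 2 + m (v(m) = (2 + m)/((4 - 3) + 0) = (2 + m)/(1 + 0) = (2 + m)/1 = (2 + m)*1 = 2 + m)
(v((-1 + 5)²) - 20)*(-11*(2*5 - 1*11)) = ((2 + (-1 + 5)²) - 20)*(-11*(2*5 - 1*11)) = ((2 + 4²) - 20)*(-11*(10 - 11)) = ((2 + 16) - 20)*(-11*(-1)) = (18 - 20)*11 = -2*11 = -22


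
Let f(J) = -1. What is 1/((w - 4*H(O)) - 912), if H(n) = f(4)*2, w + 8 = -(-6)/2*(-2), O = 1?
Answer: -1/918 ≈ -0.0010893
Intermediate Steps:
w = -14 (w = -8 - (-6)/2*(-2) = -8 - 3*(-1)*(-2) = -8 + 3*(-2) = -8 - 6 = -14)
H(n) = -2 (H(n) = -1*2 = -2)
1/((w - 4*H(O)) - 912) = 1/((-14 - 4*(-2)) - 912) = 1/((-14 + 8) - 912) = 1/(-6 - 912) = 1/(-918) = -1/918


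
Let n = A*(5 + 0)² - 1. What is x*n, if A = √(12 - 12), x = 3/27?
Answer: -⅑ ≈ -0.11111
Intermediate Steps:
x = ⅑ (x = 3*(1/27) = ⅑ ≈ 0.11111)
A = 0 (A = √0 = 0)
n = -1 (n = 0*(5 + 0)² - 1 = 0*5² - 1 = 0*25 - 1 = 0 - 1 = -1)
x*n = (⅑)*(-1) = -⅑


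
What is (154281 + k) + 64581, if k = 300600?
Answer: 519462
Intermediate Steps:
(154281 + k) + 64581 = (154281 + 300600) + 64581 = 454881 + 64581 = 519462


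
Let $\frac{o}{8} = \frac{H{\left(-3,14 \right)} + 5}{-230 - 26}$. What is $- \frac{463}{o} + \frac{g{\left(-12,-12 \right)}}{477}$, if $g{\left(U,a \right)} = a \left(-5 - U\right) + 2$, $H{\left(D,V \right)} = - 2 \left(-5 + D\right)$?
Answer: $\frac{2355170}{3339} \approx 705.35$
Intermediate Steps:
$H{\left(D,V \right)} = 10 - 2 D$
$g{\left(U,a \right)} = 2 + a \left(-5 - U\right)$
$o = - \frac{21}{32}$ ($o = 8 \frac{\left(10 - -6\right) + 5}{-230 - 26} = 8 \frac{\left(10 + 6\right) + 5}{-256} = 8 \left(16 + 5\right) \left(- \frac{1}{256}\right) = 8 \cdot 21 \left(- \frac{1}{256}\right) = 8 \left(- \frac{21}{256}\right) = - \frac{21}{32} \approx -0.65625$)
$- \frac{463}{o} + \frac{g{\left(-12,-12 \right)}}{477} = - \frac{463}{- \frac{21}{32}} + \frac{2 - -60 - \left(-12\right) \left(-12\right)}{477} = \left(-463\right) \left(- \frac{32}{21}\right) + \left(2 + 60 - 144\right) \frac{1}{477} = \frac{14816}{21} - \frac{82}{477} = \frac{2355170}{3339}$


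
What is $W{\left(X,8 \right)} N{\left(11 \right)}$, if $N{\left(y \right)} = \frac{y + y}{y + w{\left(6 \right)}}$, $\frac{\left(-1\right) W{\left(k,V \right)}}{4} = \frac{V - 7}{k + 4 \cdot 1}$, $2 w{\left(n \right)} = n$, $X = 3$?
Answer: $- \frac{44}{49} \approx -0.89796$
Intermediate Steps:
$w{\left(n \right)} = \frac{n}{2}$
$W{\left(k,V \right)} = - \frac{4 \left(-7 + V\right)}{4 + k}$ ($W{\left(k,V \right)} = - 4 \frac{V - 7}{k + 4 \cdot 1} = - 4 \frac{-7 + V}{k + 4} = - 4 \frac{-7 + V}{4 + k} = - \frac{4 \left(-7 + V\right)}{4 + k}$)
$N{\left(y \right)} = \frac{2 y}{3 + y}$ ($N{\left(y \right)} = \frac{y + y}{y + \frac{1}{2} \cdot 6} = \frac{2 y}{y + 3} = \frac{2 y}{3 + y}$)
$W{\left(X,8 \right)} N{\left(11 \right)} = \frac{4 \left(7 - 8\right)}{4 + 3} \cdot 2 \cdot 11 \frac{1}{3 + 11} = \frac{4 \left(7 - 8\right)}{7} \cdot 2 \cdot 11 \cdot \frac{1}{14} = 4 \cdot \frac{1}{7} \left(-1\right) 2 \cdot 11 \cdot \frac{1}{14} = \left(- \frac{4}{7}\right) \frac{11}{7} = - \frac{44}{49}$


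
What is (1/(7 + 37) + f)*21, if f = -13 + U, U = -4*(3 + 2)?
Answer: -30471/44 ≈ -692.52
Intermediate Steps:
U = -20 (U = -4*5 = -20)
f = -33 (f = -13 - 20 = -33)
(1/(7 + 37) + f)*21 = (1/(7 + 37) - 33)*21 = (1/44 - 33)*21 = -1451/44*21 = -30471/44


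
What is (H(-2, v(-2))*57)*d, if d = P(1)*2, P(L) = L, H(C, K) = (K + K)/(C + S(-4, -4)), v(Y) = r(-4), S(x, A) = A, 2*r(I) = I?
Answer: 76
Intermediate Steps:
r(I) = I/2
v(Y) = -2 (v(Y) = (½)*(-4) = -2)
H(C, K) = 2*K/(-4 + C) (H(C, K) = (K + K)/(C - 4) = (2*K)/(-4 + C) = 2*K/(-4 + C))
d = 2 (d = 1*2 = 2)
(H(-2, v(-2))*57)*d = ((2*(-2)/(-4 - 2))*57)*2 = ((2*(-2)/(-6))*57)*2 = ((2*(-2)*(-⅙))*57)*2 = ((⅔)*57)*2 = 38*2 = 76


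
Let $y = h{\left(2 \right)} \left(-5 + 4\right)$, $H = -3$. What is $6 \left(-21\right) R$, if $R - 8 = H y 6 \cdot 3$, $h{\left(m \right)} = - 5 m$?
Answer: $67032$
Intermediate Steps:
$y = 10$ ($y = \left(-5\right) 2 \left(-5 + 4\right) = \left(-10\right) \left(-1\right) = 10$)
$R = -532$ ($R = 8 + - 3 \cdot 10 \cdot 6 \cdot 3 = 8 + \left(-3\right) 60 \cdot 3 = 8 - 540 = -532$)
$6 \left(-21\right) R = 6 \left(-21\right) \left(-532\right) = \left(-126\right) \left(-532\right) = 67032$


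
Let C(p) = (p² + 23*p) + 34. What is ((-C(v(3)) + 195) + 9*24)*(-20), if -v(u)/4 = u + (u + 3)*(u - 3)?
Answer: -10180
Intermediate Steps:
v(u) = -4*u - 4*(-3 + u)*(3 + u) (v(u) = -4*(u + (u + 3)*(u - 3)) = -4*(u + (3 + u)*(-3 + u)) = -4*(u + (-3 + u)*(3 + u)) = -4*u - 4*(-3 + u)*(3 + u))
C(p) = 34 + p² + 23*p
((-C(v(3)) + 195) + 9*24)*(-20) = ((-(34 + (36 - 4*3 - 4*3²)² + 23*(36 - 4*3 - 4*3²)) + 195) + 9*24)*(-20) = ((-(34 + (36 - 12 - 4*9)² + 23*(36 - 12 - 4*9)) + 195) + 216)*(-20) = ((-(34 + (36 - 12 - 36)² + 23*(36 - 12 - 36)) + 195) + 216)*(-20) = ((-(34 + (-12)² + 23*(-12)) + 195) + 216)*(-20) = ((-(34 + 144 - 276) + 195) + 216)*(-20) = ((-1*(-98) + 195) + 216)*(-20) = ((98 + 195) + 216)*(-20) = (293 + 216)*(-20) = 509*(-20) = -10180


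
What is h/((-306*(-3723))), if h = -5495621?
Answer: -5495621/1139238 ≈ -4.8239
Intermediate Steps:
h/((-306*(-3723))) = -5495621/((-306*(-3723))) = -5495621/1139238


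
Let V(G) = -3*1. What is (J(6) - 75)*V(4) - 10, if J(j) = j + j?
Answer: 179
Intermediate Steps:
J(j) = 2*j
V(G) = -3
(J(6) - 75)*V(4) - 10 = (2*6 - 75)*(-3) - 10 = (12 - 75)*(-3) - 10 = -63*(-3) - 10 = 189 - 10 = 179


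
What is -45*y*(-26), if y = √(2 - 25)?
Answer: 1170*I*√23 ≈ 5611.1*I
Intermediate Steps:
y = I*√23 (y = √(-23) = I*√23 ≈ 4.7958*I)
-45*y*(-26) = -45*I*√23*(-26) = 1170*I*√23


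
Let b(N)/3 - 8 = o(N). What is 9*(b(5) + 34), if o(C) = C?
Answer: 657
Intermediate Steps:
b(N) = 24 + 3*N
9*(b(5) + 34) = 9*((24 + 3*5) + 34) = 9*((24 + 15) + 34) = 9*(39 + 34) = 9*73 = 657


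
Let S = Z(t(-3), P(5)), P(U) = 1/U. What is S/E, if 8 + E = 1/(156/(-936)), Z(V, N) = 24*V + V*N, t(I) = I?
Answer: 363/70 ≈ 5.1857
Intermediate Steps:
Z(V, N) = 24*V + N*V
S = -363/5 (S = -3*(24 + 1/5) = -3*121/5 = -363/5 ≈ -72.600)
E = -14 (E = -8 + 1/(156/(-936)) = -8 + 1/(156*(-1/936)) = -8 + 1/(-1/6) = -8 - 6 = -14)
S/E = -363/5/(-14) = -363/5*(-1/14) = 363/70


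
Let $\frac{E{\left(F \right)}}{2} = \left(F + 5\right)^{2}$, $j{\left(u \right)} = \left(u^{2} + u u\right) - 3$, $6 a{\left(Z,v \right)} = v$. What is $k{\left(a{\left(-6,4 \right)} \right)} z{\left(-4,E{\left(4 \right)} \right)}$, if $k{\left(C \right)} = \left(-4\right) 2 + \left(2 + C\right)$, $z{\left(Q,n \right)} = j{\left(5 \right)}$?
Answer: $- \frac{752}{3} \approx -250.67$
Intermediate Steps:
$a{\left(Z,v \right)} = \frac{v}{6}$
$j{\left(u \right)} = -3 + 2 u^{2}$ ($j{\left(u \right)} = \left(u^{2} + u^{2}\right) - 3 = 2 u^{2} - 3 = -3 + 2 u^{2}$)
$E{\left(F \right)} = 2 \left(5 + F\right)^{2}$ ($E{\left(F \right)} = 2 \left(F + 5\right)^{2} = 2 \left(5 + F\right)^{2}$)
$z{\left(Q,n \right)} = 47$ ($z{\left(Q,n \right)} = -3 + 2 \cdot 5^{2} = -3 + 2 \cdot 25 = -3 + 50 = 47$)
$k{\left(C \right)} = -6 + C$ ($k{\left(C \right)} = -8 + \left(2 + C\right) = -6 + C$)
$k{\left(a{\left(-6,4 \right)} \right)} z{\left(-4,E{\left(4 \right)} \right)} = \left(-6 + \frac{1}{6} \cdot 4\right) 47 = \left(-6 + \frac{2}{3}\right) 47 = \left(- \frac{16}{3}\right) 47 = - \frac{752}{3}$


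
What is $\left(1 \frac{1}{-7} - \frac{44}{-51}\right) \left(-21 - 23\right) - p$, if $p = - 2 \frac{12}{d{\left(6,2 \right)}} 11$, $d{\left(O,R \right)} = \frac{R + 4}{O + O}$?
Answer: $\frac{177188}{357} \approx 496.32$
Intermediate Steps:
$d{\left(O,R \right)} = \frac{4 + R}{2 O}$
$p = -528$ ($p = - 2 \frac{12}{\frac{1}{2} \cdot \frac{1}{6} \left(4 + 2\right)} 11 = - 2 \frac{12}{\frac{1}{2} \cdot \frac{1}{6} \cdot 6} \cdot 11 = - 2 \cdot 12 \frac{1}{\frac{1}{2}} \cdot 11 = - 2 \cdot 12 \cdot 2 \cdot 11 = \left(-2\right) 24 \cdot 11 = \left(-48\right) 11 = -528$)
$\left(1 \frac{1}{-7} - \frac{44}{-51}\right) \left(-21 - 23\right) - p = \left(1 \frac{1}{-7} - \frac{44}{-51}\right) \left(-21 - 23\right) - -528 = \left(1 \left(- \frac{1}{7}\right) - - \frac{44}{51}\right) \left(-44\right) + 528 = \left(- \frac{1}{7} + \frac{44}{51}\right) \left(-44\right) + 528 = \frac{257}{357} \left(-44\right) + 528 = - \frac{11308}{357} + 528 = \frac{177188}{357}$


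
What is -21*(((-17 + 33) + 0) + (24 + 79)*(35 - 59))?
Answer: 51576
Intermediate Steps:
-21*(((-17 + 33) + 0) + (24 + 79)*(35 - 59)) = -21*((16 + 0) + 103*(-24)) = -21*(16 - 2472) = -21*(-2456) = 51576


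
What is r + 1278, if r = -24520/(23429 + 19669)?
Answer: 27527362/21549 ≈ 1277.4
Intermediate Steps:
r = -12260/21549 (r = -24520/43098 = -24520*1/43098 = -12260/21549 ≈ -0.56894)
r + 1278 = -12260/21549 + 1278 = 27527362/21549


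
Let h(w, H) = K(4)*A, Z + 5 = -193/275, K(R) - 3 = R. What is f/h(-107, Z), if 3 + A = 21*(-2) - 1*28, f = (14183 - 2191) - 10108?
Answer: -1884/511 ≈ -3.6869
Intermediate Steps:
K(R) = 3 + R
Z = -1568/275 (Z = -5 - 193/275 = -1568/275 ≈ -5.7018)
f = 1884 (f = 11992 - 10108 = 1884)
A = -73 (A = -3 + (21*(-2) - 1*28) = -3 + (-42 - 28) = -3 - 70 = -73)
h(w, H) = -511 (h(w, H) = (3 + 4)*(-73) = 7*(-73) = -511)
f/h(-107, Z) = 1884/(-511) = 1884*(-1/511) = -1884/511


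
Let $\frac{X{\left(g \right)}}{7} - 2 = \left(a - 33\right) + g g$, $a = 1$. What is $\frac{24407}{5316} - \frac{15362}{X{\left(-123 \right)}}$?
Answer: $\frac{277553851}{62429332} \approx 4.4459$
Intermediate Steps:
$X{\left(g \right)} = -210 + 7 g^{2}$ ($X{\left(g \right)} = 14 + 7 \left(\left(1 - 33\right) + g g\right) = 14 + 7 \left(-32 + g^{2}\right) = 14 + \left(-224 + 7 g^{2}\right) = -210 + 7 g^{2}$)
$\frac{24407}{5316} - \frac{15362}{X{\left(-123 \right)}} = \frac{24407}{5316} - \frac{15362}{-210 + 7 \left(-123\right)^{2}} = 24407 \cdot \frac{1}{5316} - \frac{15362}{-210 + 7 \cdot 15129} = \frac{24407}{5316} - \frac{15362}{-210 + 105903} = \frac{24407}{5316} - \frac{15362}{105693} = \frac{277553851}{62429332}$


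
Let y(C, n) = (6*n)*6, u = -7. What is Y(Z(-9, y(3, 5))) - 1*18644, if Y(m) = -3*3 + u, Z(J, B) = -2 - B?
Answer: -18660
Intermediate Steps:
y(C, n) = 36*n
Y(m) = -16 (Y(m) = -3*3 - 7 = -9 - 7 = -16)
Y(Z(-9, y(3, 5))) - 1*18644 = -16 - 1*18644 = -16 - 18644 = -18660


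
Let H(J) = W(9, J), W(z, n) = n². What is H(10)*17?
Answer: 1700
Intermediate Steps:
H(J) = J²
H(10)*17 = 10²*17 = 100*17 = 1700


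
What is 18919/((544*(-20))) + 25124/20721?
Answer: -118671479/225444480 ≈ -0.52639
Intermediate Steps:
18919/((544*(-20))) + 25124/20721 = 18919/(-10880) + 25124*(1/20721) = 18919*(-1/10880) + 25124/20721 = -18919/10880 + 25124/20721 = -118671479/225444480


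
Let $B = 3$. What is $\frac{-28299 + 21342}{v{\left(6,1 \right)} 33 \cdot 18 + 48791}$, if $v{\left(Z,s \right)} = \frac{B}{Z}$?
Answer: $- \frac{6957}{49088} \approx -0.14173$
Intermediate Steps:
$v{\left(Z,s \right)} = \frac{3}{Z}$
$\frac{-28299 + 21342}{v{\left(6,1 \right)} 33 \cdot 18 + 48791} = \frac{-28299 + 21342}{\frac{3}{6} \cdot 33 \cdot 18 + 48791} = - \frac{6957}{3 \cdot \frac{1}{6} \cdot 33 \cdot 18 + 48791} = - \frac{6957}{\frac{1}{2} \cdot 33 \cdot 18 + 48791} = - \frac{6957}{\frac{33}{2} \cdot 18 + 48791} = - \frac{6957}{297 + 48791} = - \frac{6957}{49088}$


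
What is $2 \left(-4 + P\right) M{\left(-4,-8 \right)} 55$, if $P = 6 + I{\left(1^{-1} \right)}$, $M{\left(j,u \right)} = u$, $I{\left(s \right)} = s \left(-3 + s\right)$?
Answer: $0$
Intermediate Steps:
$P = 4$ ($P = 6 + \frac{-3 + 1^{-1}}{1} = 6 + 1 \left(-3 + 1\right) = 6 + 1 \left(-2\right) = 6 - 2 = 4$)
$2 \left(-4 + P\right) M{\left(-4,-8 \right)} 55 = 2 \left(-4 + 4\right) \left(-8\right) 55 = 2 \cdot 0 \left(-8\right) 55 = 0 \left(-8\right) 55 = 0 \cdot 55 = 0$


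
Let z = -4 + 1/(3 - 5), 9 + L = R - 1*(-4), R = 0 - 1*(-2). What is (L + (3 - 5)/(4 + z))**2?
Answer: 1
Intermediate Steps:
R = 2 (R = 0 + 2 = 2)
L = -3 (L = -9 + (2 - 1*(-4)) = -9 + (2 + 4) = -9 + 6 = -3)
z = -9/2 (z = -4 + 1/(-2) = -4 - 1/2 = -9/2 ≈ -4.5000)
(L + (3 - 5)/(4 + z))**2 = (-3 + (3 - 5)/(4 - 9/2))**2 = (-3 - 2/(-1/2))**2 = (-3 - 2*(-2))**2 = (-3 + 4)**2 = 1**2 = 1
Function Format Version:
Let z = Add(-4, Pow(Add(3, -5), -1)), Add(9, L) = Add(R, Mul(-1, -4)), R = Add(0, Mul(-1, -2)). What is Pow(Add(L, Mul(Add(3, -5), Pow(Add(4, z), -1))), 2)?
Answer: 1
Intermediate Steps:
R = 2 (R = Add(0, 2) = 2)
L = -3 (L = Add(-9, Add(2, Mul(-1, -4))) = Add(-9, Add(2, 4)) = Add(-9, 6) = -3)
z = Rational(-9, 2) (z = Add(-4, Pow(-2, -1)) = Add(-4, Rational(-1, 2)) = Rational(-9, 2) ≈ -4.5000)
Pow(Add(L, Mul(Add(3, -5), Pow(Add(4, z), -1))), 2) = Pow(Add(-3, Mul(Add(3, -5), Pow(Add(4, Rational(-9, 2)), -1))), 2) = Pow(Add(-3, Mul(-2, Pow(Rational(-1, 2), -1))), 2) = Pow(Add(-3, Mul(-2, -2)), 2) = Pow(Add(-3, 4), 2) = Pow(1, 2) = 1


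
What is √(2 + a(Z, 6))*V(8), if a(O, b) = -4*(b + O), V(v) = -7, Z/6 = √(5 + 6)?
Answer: -7*I*√(22 + 24*√11) ≈ -70.557*I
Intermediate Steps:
Z = 6*√11 (Z = 6*√(5 + 6) = 6*√11 ≈ 19.900)
a(O, b) = -4*O - 4*b (a(O, b) = -4*(O + b) = -4*O - 4*b)
√(2 + a(Z, 6))*V(8) = √(2 + (-24*√11 - 4*6))*(-7) = √(2 + (-24*√11 - 24))*(-7) = √(2 + (-24 - 24*√11))*(-7) = √(-22 - 24*√11)*(-7) = -7*√(-22 - 24*√11)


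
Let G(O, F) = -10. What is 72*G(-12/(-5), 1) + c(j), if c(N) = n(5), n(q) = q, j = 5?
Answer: -715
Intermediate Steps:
c(N) = 5
72*G(-12/(-5), 1) + c(j) = 72*(-10) + 5 = -720 + 5 = -715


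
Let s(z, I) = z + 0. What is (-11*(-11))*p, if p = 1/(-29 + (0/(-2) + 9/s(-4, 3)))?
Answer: -484/125 ≈ -3.8720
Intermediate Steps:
s(z, I) = z
p = -4/125 (p = 1/(-29 + (0/(-2) + 9/(-4))) = 1/(-29 + (0*(-½) + 9*(-¼))) = 1/(-29 + (0 - 9/4)) = 1/(-29 - 9/4) = 1/(-125/4) = -4/125 ≈ -0.032000)
(-11*(-11))*p = -11*(-11)*(-4/125) = 121*(-4/125) = -484/125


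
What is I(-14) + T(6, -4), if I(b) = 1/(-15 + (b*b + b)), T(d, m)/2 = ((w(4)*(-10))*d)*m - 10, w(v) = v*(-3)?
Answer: -965259/167 ≈ -5780.0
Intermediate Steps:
w(v) = -3*v
T(d, m) = -20 + 240*d*m (T(d, m) = 2*(((-3*4*(-10))*d)*m - 10) = 2*(((-12*(-10))*d)*m - 10) = 2*((120*d)*m - 10) = 2*(120*d*m - 10) = 2*(-10 + 120*d*m) = -20 + 240*d*m)
I(b) = 1/(-15 + b + b²) (I(b) = 1/(-15 + (b² + b)) = 1/(-15 + (b + b²)) = 1/(-15 + b + b²))
I(-14) + T(6, -4) = 1/(-15 - 14 + (-14)²) + (-20 + 240*6*(-4)) = 1/(-15 - 14 + 196) + (-20 - 5760) = 1/167 - 5780 = -965259/167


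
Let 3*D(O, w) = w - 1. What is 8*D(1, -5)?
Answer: -16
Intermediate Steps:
D(O, w) = -⅓ + w/3 (D(O, w) = (w - 1)/3 = (-1 + w)/3 = -⅓ + w/3)
8*D(1, -5) = 8*(-⅓ + (⅓)*(-5)) = 8*(-⅓ - 5/3) = 8*(-2) = -16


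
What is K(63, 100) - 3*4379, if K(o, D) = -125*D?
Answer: -25637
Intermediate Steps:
K(63, 100) - 3*4379 = -125*100 - 3*4379 = -12500 - 13137 = -25637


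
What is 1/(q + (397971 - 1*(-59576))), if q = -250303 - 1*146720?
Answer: 1/60524 ≈ 1.6522e-5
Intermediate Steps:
q = -397023 (q = -250303 - 146720 = -397023)
1/(q + (397971 - 1*(-59576))) = 1/(-397023 + (397971 - 1*(-59576))) = 1/(-397023 + (397971 + 59576)) = 1/(-397023 + 457547) = 1/60524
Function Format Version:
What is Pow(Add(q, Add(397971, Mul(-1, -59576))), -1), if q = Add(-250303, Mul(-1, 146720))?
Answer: Rational(1, 60524) ≈ 1.6522e-5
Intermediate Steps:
q = -397023 (q = Add(-250303, -146720) = -397023)
Pow(Add(q, Add(397971, Mul(-1, -59576))), -1) = Pow(Add(-397023, Add(397971, Mul(-1, -59576))), -1) = Pow(Add(-397023, Add(397971, 59576)), -1) = Pow(Add(-397023, 457547), -1) = Pow(60524, -1) = Rational(1, 60524)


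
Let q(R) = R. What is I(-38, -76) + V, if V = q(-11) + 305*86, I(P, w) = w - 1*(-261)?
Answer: 26404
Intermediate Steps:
I(P, w) = 261 + w (I(P, w) = w + 261 = 261 + w)
V = 26219 (V = -11 + 305*86 = -11 + 26230 = 26219)
I(-38, -76) + V = (261 - 76) + 26219 = 185 + 26219 = 26404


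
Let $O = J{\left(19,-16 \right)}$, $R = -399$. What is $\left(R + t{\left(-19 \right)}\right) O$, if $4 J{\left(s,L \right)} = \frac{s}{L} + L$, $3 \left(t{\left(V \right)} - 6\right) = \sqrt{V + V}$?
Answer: $\frac{108075}{64} - \frac{275 i \sqrt{38}}{192} \approx 1688.7 - 8.8292 i$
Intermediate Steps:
$t{\left(V \right)} = 6 + \frac{\sqrt{2} \sqrt{V}}{3}$ ($t{\left(V \right)} = 6 + \frac{\sqrt{V + V}}{3} = 6 + \frac{\sqrt{2 V}}{3} = 6 + \frac{\sqrt{2} \sqrt{V}}{3}$)
$J{\left(s,L \right)} = \frac{L}{4} + \frac{s}{4 L}$ ($J{\left(s,L \right)} = \frac{\frac{s}{L} + L}{4} = \frac{L + \frac{s}{L}}{4} = \frac{L}{4} + \frac{s}{4 L}$)
$O = - \frac{275}{64}$ ($O = \frac{19 + \left(-16\right)^{2}}{4 \left(-16\right)} = \frac{1}{4} \left(- \frac{1}{16}\right) \left(19 + 256\right) = \frac{1}{4} \left(- \frac{1}{16}\right) 275 = - \frac{275}{64} \approx -4.2969$)
$\left(R + t{\left(-19 \right)}\right) O = \left(-399 + \left(6 + \frac{\sqrt{2} \sqrt{-19}}{3}\right)\right) \left(- \frac{275}{64}\right) = \left(-399 + \left(6 + \frac{\sqrt{2} i \sqrt{19}}{3}\right)\right) \left(- \frac{275}{64}\right) = \left(-399 + \left(6 + \frac{i \sqrt{38}}{3}\right)\right) \left(- \frac{275}{64}\right) = \left(-393 + \frac{i \sqrt{38}}{3}\right) \left(- \frac{275}{64}\right) = \frac{108075}{64} - \frac{275 i \sqrt{38}}{192}$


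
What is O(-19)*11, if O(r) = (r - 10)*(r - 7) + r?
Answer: 8085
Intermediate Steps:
O(r) = r + (-10 + r)*(-7 + r) (O(r) = (-10 + r)*(-7 + r) + r = r + (-10 + r)*(-7 + r))
O(-19)*11 = (70 + (-19)² - 16*(-19))*11 = (70 + 361 + 304)*11 = 735*11 = 8085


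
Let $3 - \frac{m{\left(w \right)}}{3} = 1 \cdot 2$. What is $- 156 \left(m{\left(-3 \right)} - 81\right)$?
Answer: $12168$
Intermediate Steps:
$m{\left(w \right)} = 3$ ($m{\left(w \right)} = 9 - 3 \cdot 1 \cdot 2 = 9 - 6 = 3$)
$- 156 \left(m{\left(-3 \right)} - 81\right) = - 156 \left(3 - 81\right) = \left(-156\right) \left(-78\right) = 12168$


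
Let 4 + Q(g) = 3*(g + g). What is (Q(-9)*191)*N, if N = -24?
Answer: 265872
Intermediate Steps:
Q(g) = -4 + 6*g (Q(g) = -4 + 3*(g + g) = -4 + 3*(2*g) = -4 + 6*g)
(Q(-9)*191)*N = ((-4 + 6*(-9))*191)*(-24) = ((-4 - 54)*191)*(-24) = -58*191*(-24) = -11078*(-24) = 265872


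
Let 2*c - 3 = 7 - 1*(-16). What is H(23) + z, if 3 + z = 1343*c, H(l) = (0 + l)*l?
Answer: 17985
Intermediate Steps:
H(l) = l**2 (H(l) = l*l = l**2)
c = 13 (c = 3/2 + (7 - 1*(-16))/2 = 3/2 + (7 + 16)/2 = 3/2 + (1/2)*23 = 3/2 + 23/2 = 13)
z = 17456 (z = -3 + 1343*13 = -3 + 17459 = 17456)
H(23) + z = 23**2 + 17456 = 529 + 17456 = 17985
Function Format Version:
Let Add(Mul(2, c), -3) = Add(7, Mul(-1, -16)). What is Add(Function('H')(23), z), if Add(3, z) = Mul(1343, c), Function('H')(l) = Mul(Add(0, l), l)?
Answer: 17985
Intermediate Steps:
Function('H')(l) = Pow(l, 2) (Function('H')(l) = Mul(l, l) = Pow(l, 2))
c = 13 (c = Add(Rational(3, 2), Mul(Rational(1, 2), Add(7, Mul(-1, -16)))) = Add(Rational(3, 2), Mul(Rational(1, 2), Add(7, 16))) = Add(Rational(3, 2), Mul(Rational(1, 2), 23)) = Add(Rational(3, 2), Rational(23, 2)) = 13)
z = 17456 (z = Add(-3, Mul(1343, 13)) = Add(-3, 17459) = 17456)
Add(Function('H')(23), z) = Add(Pow(23, 2), 17456) = Add(529, 17456) = 17985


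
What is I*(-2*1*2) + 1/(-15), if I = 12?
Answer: -721/15 ≈ -48.067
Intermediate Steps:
I*(-2*1*2) + 1/(-15) = 12*(-2*1*2) + 1/(-15) = 12*(-2*2) - 1/15 = 12*(-4) - 1/15 = -48 - 1/15 = -721/15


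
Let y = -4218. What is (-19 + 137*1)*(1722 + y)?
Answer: -294528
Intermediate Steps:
(-19 + 137*1)*(1722 + y) = (-19 + 137*1)*(1722 - 4218) = (-19 + 137)*(-2496) = 118*(-2496) = -294528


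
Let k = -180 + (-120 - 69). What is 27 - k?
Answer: 396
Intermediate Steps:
k = -369 (k = -180 - 189 = -369)
27 - k = 27 - 1*(-369) = 27 + 369 = 396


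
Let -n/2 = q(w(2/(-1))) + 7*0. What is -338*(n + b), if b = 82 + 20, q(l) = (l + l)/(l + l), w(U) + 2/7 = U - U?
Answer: -33800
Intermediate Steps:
w(U) = -2/7 (w(U) = -2/7 + (U - U) = -2/7 + 0 = -2/7)
q(l) = 1 (q(l) = (2*l)/((2*l)) = (2*l)*(1/(2*l)) = 1)
n = -2 (n = -2*(1 + 7*0) = -2*(1 + 0) = -2*1 = -2)
b = 102
-338*(n + b) = -338*(-2 + 102) = -338*100 = -33800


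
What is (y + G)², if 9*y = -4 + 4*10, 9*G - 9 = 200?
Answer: 60025/81 ≈ 741.05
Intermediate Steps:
G = 209/9 (G = 1 + (⅑)*200 = 1 + 200/9 = 209/9 ≈ 23.222)
y = 4 (y = (-4 + 4*10)/9 = (-4 + 40)/9 = (⅑)*36 = 4)
(y + G)² = (4 + 209/9)² = (245/9)² = 60025/81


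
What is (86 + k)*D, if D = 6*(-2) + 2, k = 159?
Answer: -2450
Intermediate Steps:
D = -10 (D = -12 + 2 = -10)
(86 + k)*D = (86 + 159)*(-10) = 245*(-10) = -2450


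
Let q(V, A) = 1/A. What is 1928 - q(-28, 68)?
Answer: 131103/68 ≈ 1928.0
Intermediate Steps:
1928 - q(-28, 68) = 1928 - 1/68 = 131103/68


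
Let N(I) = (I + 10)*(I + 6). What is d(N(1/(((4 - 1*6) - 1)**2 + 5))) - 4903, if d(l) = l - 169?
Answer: -982127/196 ≈ -5010.9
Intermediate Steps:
N(I) = (6 + I)*(10 + I) (N(I) = (10 + I)*(6 + I) = (6 + I)*(10 + I))
d(l) = -169 + l
d(N(1/(((4 - 1*6) - 1)**2 + 5))) - 4903 = (-169 + (60 + (1/(((4 - 1*6) - 1)**2 + 5))**2 + 16/(((4 - 1*6) - 1)**2 + 5))) - 4903 = (-169 + (60 + (1/(((4 - 6) - 1)**2 + 5))**2 + 16/(((4 - 6) - 1)**2 + 5))) - 4903 = (-169 + (60 + (1/((-2 - 1)**2 + 5))**2 + 16/((-2 - 1)**2 + 5))) - 4903 = (-169 + (60 + (1/((-3)**2 + 5))**2 + 16/((-3)**2 + 5))) - 4903 = (-169 + (60 + (1/(9 + 5))**2 + 16/(9 + 5))) - 4903 = (-169 + (60 + (1/14)**2 + 16/14)) - 4903 = (-169 + (60 + (1/14)**2 + 16*(1/14))) - 4903 = (-169 + (60 + 1/196 + 8/7)) - 4903 = (-169 + 11985/196) - 4903 = -21139/196 - 4903 = -982127/196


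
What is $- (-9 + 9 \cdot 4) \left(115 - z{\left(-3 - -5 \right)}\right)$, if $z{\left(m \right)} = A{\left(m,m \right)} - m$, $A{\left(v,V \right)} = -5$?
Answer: $-3294$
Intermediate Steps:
$z{\left(m \right)} = -5 - m$
$- (-9 + 9 \cdot 4) \left(115 - z{\left(-3 - -5 \right)}\right) = - (-9 + 9 \cdot 4) \left(115 - \left(-5 - \left(-3 - -5\right)\right)\right) = - (-9 + 36) \left(115 - \left(-5 - \left(-3 + 5\right)\right)\right) = \left(-1\right) 27 \left(115 - \left(-5 - 2\right)\right) = - 27 \left(115 - \left(-5 - 2\right)\right) = - 27 \left(115 - -7\right) = - 27 \left(115 + 7\right) = \left(-27\right) 122 = -3294$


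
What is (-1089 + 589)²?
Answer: 250000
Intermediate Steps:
(-1089 + 589)² = (-500)² = 250000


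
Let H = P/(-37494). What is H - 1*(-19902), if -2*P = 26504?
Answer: 373109420/18747 ≈ 19902.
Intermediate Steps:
P = -13252 (P = -1/2*26504 = -13252)
H = 6626/18747 (H = -13252/(-37494) = -13252*(-1/37494) = 6626/18747 ≈ 0.35344)
H - 1*(-19902) = 6626/18747 - 1*(-19902) = 6626/18747 + 19902 = 373109420/18747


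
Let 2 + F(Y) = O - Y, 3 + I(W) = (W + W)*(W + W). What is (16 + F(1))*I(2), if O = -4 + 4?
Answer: 169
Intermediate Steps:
O = 0
I(W) = -3 + 4*W**2 (I(W) = -3 + (W + W)*(W + W) = -3 + (2*W)*(2*W) = -3 + 4*W**2)
F(Y) = -2 - Y (F(Y) = -2 + (0 - Y) = -2 - Y)
(16 + F(1))*I(2) = (16 + (-2 - 1*1))*(-3 + 4*2**2) = (16 + (-2 - 1))*(-3 + 4*4) = (16 - 3)*(-3 + 16) = 13*13 = 169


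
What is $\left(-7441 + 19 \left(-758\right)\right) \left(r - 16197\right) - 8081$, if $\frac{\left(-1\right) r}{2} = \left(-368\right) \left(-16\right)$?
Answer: $611006158$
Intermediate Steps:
$r = -11776$ ($r = - 2 \left(\left(-368\right) \left(-16\right)\right) = \left(-2\right) 5888 = -11776$)
$\left(-7441 + 19 \left(-758\right)\right) \left(r - 16197\right) - 8081 = \left(-7441 + 19 \left(-758\right)\right) \left(-11776 - 16197\right) - 8081 = \left(-7441 - 14402\right) \left(-27973\right) - 8081 = \left(-21843\right) \left(-27973\right) - 8081 = 611014239 - 8081 = 611006158$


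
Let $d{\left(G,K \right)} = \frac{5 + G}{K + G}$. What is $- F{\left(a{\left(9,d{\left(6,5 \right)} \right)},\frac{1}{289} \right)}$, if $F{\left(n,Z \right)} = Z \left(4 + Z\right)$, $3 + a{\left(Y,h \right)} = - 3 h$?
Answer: $- \frac{1157}{83521} \approx -0.013853$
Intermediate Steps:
$d{\left(G,K \right)} = \frac{5 + G}{G + K}$
$a{\left(Y,h \right)} = -3 - 3 h$
$- F{\left(a{\left(9,d{\left(6,5 \right)} \right)},\frac{1}{289} \right)} = - \frac{4 + \frac{1}{289}}{289} = - \frac{1157}{289 \cdot 289} = \left(-1\right) \frac{1157}{83521} = - \frac{1157}{83521}$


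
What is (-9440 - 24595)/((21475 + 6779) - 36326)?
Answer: 34035/8072 ≈ 4.2164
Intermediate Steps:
(-9440 - 24595)/((21475 + 6779) - 36326) = -34035/(28254 - 36326) = -34035/(-8072) = -34035*(-1/8072) = 34035/8072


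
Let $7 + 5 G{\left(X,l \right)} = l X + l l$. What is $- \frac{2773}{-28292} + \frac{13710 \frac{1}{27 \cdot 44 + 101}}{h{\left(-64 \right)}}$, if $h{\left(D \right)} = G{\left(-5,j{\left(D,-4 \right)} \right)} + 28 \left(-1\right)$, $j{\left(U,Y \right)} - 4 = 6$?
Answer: $- \frac{1592700091}{3537433636} \approx -0.45024$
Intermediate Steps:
$j{\left(U,Y \right)} = 10$ ($j{\left(U,Y \right)} = 4 + 6 = 10$)
$G{\left(X,l \right)} = - \frac{7}{5} + \frac{l^{2}}{5} + \frac{X l}{5}$ ($G{\left(X,l \right)} = - \frac{7}{5} + \frac{l X + l l}{5} = - \frac{7}{5} + \frac{X l + l^{2}}{5} = - \frac{7}{5} + \frac{l^{2} + X l}{5} = - \frac{7}{5} + \left(\frac{l^{2}}{5} + \frac{X l}{5}\right) = - \frac{7}{5} + \frac{l^{2}}{5} + \frac{X l}{5}$)
$h{\left(D \right)} = - \frac{97}{5}$ ($h{\left(D \right)} = \left(- \frac{7}{5} + \frac{10^{2}}{5} + \frac{1}{5} \left(-5\right) 10\right) + 28 \left(-1\right) = \left(- \frac{7}{5} + \frac{1}{5} \cdot 100 - 10\right) - 28 = \left(- \frac{7}{5} + 20 - 10\right) - 28 = \frac{43}{5} - 28 = - \frac{97}{5}$)
$- \frac{2773}{-28292} + \frac{13710 \frac{1}{27 \cdot 44 + 101}}{h{\left(-64 \right)}} = - \frac{2773}{-28292} + \frac{13710 \frac{1}{27 \cdot 44 + 101}}{- \frac{97}{5}} = \left(-2773\right) \left(- \frac{1}{28292}\right) + \frac{13710}{1188 + 101} \left(- \frac{5}{97}\right) = \frac{2773}{28292} + \frac{13710}{1289} \left(- \frac{5}{97}\right) = \frac{2773}{28292} - \frac{68550}{125033} = - \frac{1592700091}{3537433636}$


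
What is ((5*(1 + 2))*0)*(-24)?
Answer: 0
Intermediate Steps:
((5*(1 + 2))*0)*(-24) = ((5*3)*0)*(-24) = (15*0)*(-24) = 0*(-24) = 0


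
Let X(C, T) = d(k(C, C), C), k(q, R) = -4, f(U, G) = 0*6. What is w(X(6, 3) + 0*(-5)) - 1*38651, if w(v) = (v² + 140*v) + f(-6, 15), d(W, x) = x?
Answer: -37775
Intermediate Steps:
f(U, G) = 0
X(C, T) = C
w(v) = v² + 140*v (w(v) = (v² + 140*v) + 0 = v² + 140*v)
w(X(6, 3) + 0*(-5)) - 1*38651 = (6 + 0*(-5))*(140 + (6 + 0*(-5))) - 1*38651 = (6 + 0)*(140 + (6 + 0)) - 38651 = 6*(140 + 6) - 38651 = 6*146 - 38651 = 876 - 38651 = -37775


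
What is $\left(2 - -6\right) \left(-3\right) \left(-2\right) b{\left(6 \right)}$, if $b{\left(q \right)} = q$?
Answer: $288$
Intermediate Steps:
$\left(2 - -6\right) \left(-3\right) \left(-2\right) b{\left(6 \right)} = \left(2 - -6\right) \left(-3\right) \left(-2\right) 6 = \left(2 + 6\right) \left(-3\right) \left(-2\right) 6 = 8 \left(-3\right) \left(-2\right) 6 = \left(-24\right) \left(-2\right) 6 = 48 \cdot 6 = 288$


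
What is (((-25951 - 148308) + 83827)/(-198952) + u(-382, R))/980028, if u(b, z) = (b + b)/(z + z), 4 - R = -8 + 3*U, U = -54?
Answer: -3766531/2120391520884 ≈ -1.7763e-6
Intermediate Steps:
R = 174 (R = 4 - (-8 + 3*(-54)) = 4 - (-8 - 162) = 4 - 1*(-170) = 4 + 170 = 174)
u(b, z) = b/z (u(b, z) = (2*b)/((2*z)) = (2*b)*(1/(2*z)) = b/z)
(((-25951 - 148308) + 83827)/(-198952) + u(-382, R))/980028 = (((-25951 - 148308) + 83827)/(-198952) - 382/174)/980028 = ((-174259 + 83827)*(-1/198952) - 382*1/174)*(1/980028) = (-90432*(-1/198952) - 191/87)*(1/980028) = (11304/24869 - 191/87)*(1/980028) = -3766531/2163603*1/980028 = -3766531/2120391520884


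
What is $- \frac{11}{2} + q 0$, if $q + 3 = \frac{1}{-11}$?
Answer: $- \frac{11}{2} \approx -5.5$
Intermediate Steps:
$q = - \frac{34}{11}$ ($q = -3 + \frac{1}{-11} = -3 - \frac{1}{11} = - \frac{34}{11} \approx -3.0909$)
$- \frac{11}{2} + q 0 = - \frac{11}{2} - 0 = \left(-11\right) \frac{1}{2} + 0 = - \frac{11}{2} + 0 = - \frac{11}{2}$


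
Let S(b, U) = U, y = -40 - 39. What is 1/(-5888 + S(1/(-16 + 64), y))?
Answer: -1/5967 ≈ -0.00016759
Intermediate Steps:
y = -79
1/(-5888 + S(1/(-16 + 64), y)) = 1/(-5888 - 79) = 1/(-5967) = -1/5967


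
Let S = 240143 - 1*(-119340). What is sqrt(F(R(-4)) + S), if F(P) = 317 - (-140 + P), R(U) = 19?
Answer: sqrt(359921) ≈ 599.93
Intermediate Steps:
F(P) = 457 - P (F(P) = 317 + (140 - P) = 457 - P)
S = 359483 (S = 240143 + 119340 = 359483)
sqrt(F(R(-4)) + S) = sqrt((457 - 1*19) + 359483) = sqrt((457 - 19) + 359483) = sqrt(438 + 359483) = sqrt(359921)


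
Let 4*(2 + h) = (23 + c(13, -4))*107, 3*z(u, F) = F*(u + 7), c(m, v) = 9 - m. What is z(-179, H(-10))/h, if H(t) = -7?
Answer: 4816/6075 ≈ 0.79276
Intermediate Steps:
z(u, F) = F*(7 + u)/3 (z(u, F) = (F*(u + 7))/3 = (F*(7 + u))/3 = F*(7 + u)/3)
h = 2025/4 (h = -2 + ((23 + (9 - 1*13))*107)/4 = -2 + ((23 + (9 - 13))*107)/4 = -2 + ((23 - 4)*107)/4 = -2 + (19*107)/4 = -2 + (¼)*2033 = -2 + 2033/4 = 2025/4 ≈ 506.25)
z(-179, H(-10))/h = ((⅓)*(-7)*(7 - 179))/(2025/4) = ((⅓)*(-7)*(-172))*(4/2025) = (1204/3)*(4/2025) = 4816/6075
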